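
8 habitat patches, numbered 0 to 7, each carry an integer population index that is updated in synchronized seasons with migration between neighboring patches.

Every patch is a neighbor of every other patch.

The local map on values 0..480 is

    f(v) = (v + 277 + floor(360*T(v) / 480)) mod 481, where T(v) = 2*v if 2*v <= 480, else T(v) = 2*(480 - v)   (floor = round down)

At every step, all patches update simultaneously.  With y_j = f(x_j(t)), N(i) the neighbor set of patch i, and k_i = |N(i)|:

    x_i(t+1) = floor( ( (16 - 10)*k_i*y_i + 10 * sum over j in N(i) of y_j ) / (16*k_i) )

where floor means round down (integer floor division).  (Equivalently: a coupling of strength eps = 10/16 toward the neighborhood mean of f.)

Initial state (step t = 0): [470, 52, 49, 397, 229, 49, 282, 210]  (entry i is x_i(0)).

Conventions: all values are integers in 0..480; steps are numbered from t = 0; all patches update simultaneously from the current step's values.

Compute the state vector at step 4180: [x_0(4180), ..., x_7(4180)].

Answer: [344, 344, 344, 344, 344, 344, 344, 344]
Key observation: The state at step 7, [344, 344, 344, 344, 344, 344, 344, 344], reappears at step 8: the system is in a cycle of period 1 from step 7 on.  Therefore the state at step 4180 equals the state at step 7 + ((4180 - 7) mod 1) = 7, which is [344, 344, 344, 344, 344, 344, 344, 344].

Derivation:
t=0: [470, 52, 49, 397, 229, 49, 282, 210]
t=1: [336, 372, 369, 346, 361, 369, 363, 347]
t=2: [339, 334, 335, 338, 336, 335, 335, 338]
t=3: [347, 348, 347, 347, 347, 347, 347, 347]
t=4: [342, 342, 342, 342, 342, 342, 342, 342]
t=5: [345, 345, 345, 345, 345, 345, 345, 345]
t=6: [343, 343, 343, 343, 343, 343, 343, 343]
t=7: [344, 344, 344, 344, 344, 344, 344, 344]
t=8: [344, 344, 344, 344, 344, 344, 344, 344]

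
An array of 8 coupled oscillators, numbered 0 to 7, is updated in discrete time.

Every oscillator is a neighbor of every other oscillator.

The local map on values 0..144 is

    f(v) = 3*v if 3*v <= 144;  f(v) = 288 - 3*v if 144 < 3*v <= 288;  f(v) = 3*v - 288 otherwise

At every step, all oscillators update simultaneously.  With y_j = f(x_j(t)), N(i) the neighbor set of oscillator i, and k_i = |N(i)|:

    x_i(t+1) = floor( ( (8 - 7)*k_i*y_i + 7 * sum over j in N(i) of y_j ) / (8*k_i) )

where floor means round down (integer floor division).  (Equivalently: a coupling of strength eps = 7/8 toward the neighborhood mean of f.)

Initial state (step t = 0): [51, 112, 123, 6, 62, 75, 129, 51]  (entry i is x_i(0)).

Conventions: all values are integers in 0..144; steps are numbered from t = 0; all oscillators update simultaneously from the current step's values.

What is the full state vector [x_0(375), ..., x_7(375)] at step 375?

Answer: [45, 45, 45, 45, 45, 45, 45, 45]
Key observation: The state at step 3, [99, 99, 99, 99, 99, 99, 99, 99], reappears at step 11: the system is in a cycle of period 8 from step 3 on.  Therefore the state at step 375 equals the state at step 3 + ((375 - 3) mod 8) = 7, which is [45, 45, 45, 45, 45, 45, 45, 45].

Derivation:
t=0: [51, 112, 123, 6, 62, 75, 129, 51]
t=1: [85, 85, 85, 85, 85, 85, 85, 85]
t=2: [33, 33, 33, 33, 33, 33, 33, 33]
t=3: [99, 99, 99, 99, 99, 99, 99, 99]
t=4: [9, 9, 9, 9, 9, 9, 9, 9]
t=5: [27, 27, 27, 27, 27, 27, 27, 27]
t=6: [81, 81, 81, 81, 81, 81, 81, 81]
t=7: [45, 45, 45, 45, 45, 45, 45, 45]
t=8: [135, 135, 135, 135, 135, 135, 135, 135]
t=9: [117, 117, 117, 117, 117, 117, 117, 117]
t=10: [63, 63, 63, 63, 63, 63, 63, 63]
t=11: [99, 99, 99, 99, 99, 99, 99, 99]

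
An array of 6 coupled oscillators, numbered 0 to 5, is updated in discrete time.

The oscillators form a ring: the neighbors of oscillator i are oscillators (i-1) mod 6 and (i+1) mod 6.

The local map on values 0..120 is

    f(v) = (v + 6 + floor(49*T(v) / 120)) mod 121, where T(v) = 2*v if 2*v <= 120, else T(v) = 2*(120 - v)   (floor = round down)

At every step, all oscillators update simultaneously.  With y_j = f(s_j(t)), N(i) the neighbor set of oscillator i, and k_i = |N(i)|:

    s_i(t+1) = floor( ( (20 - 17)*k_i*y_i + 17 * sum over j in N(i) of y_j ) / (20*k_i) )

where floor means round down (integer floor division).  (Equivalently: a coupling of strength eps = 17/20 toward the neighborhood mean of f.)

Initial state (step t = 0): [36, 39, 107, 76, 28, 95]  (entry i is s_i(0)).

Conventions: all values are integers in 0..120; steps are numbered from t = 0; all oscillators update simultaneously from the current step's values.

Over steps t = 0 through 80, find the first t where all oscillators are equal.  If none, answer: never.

Answer: never
Key observation: The state at step 7 reappears at step 15 — the system is in a cycle of period 8 from step 7 on.  No step 0..15 is synchronized, and the cycle repeats forever, so no step up to 80 (or ever) has all oscillators equal.

Derivation:
t=0: [36, 39, 107, 76, 28, 95]  (not all equal)
t=1: [42, 42, 82, 42, 58, 53]  (not all equal)
t=2: [90, 97, 87, 110, 94, 97]  (not all equal)
t=3: [18, 101, 19, 51, 1, 51]  (not all equal)
t=4: [47, 33, 48, 34, 84, 33]  (not all equal)
t=5: [68, 87, 70, 100, 73, 99]  (not all equal)
t=6: [68, 116, 68, 99, 18, 99]  (not all equal)
t=7: [19, 99, 19, 65, 6, 65]  (not all equal)
t=8: [55, 34, 55, 41, 100, 41]  (not all equal)
t=9: [78, 99, 78, 57, 68, 57]  (not all equal)
t=10: [64, 100, 64, 115, 110, 115]  (not all equal)
t=11: [19, 97, 19, 50, 3, 50]  (not all equal)
t=12: [46, 34, 46, 36, 83, 36]  (not all equal)
t=13: [72, 85, 72, 99, 78, 99]  (not all equal)
t=14: [68, 117, 68, 100, 18, 100]  (not all equal)
t=15: [19, 99, 19, 65, 6, 65]  (not all equal)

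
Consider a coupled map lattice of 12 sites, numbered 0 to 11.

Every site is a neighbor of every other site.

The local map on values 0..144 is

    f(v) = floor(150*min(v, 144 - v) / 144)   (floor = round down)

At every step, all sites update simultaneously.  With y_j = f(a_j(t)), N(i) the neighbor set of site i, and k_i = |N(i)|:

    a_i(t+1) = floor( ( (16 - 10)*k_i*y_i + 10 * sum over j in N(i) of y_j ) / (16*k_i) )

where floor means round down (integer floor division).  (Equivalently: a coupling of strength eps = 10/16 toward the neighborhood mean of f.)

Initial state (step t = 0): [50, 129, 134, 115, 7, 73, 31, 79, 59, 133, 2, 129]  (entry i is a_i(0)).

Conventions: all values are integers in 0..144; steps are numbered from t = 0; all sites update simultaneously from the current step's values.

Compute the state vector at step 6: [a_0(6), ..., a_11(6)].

Answer: [34, 34, 34, 34, 34, 34, 34, 34, 34, 34, 34, 34]

Derivation:
t=0: [50, 129, 134, 115, 7, 73, 31, 79, 59, 133, 2, 129]
t=1: [37, 26, 24, 30, 23, 44, 31, 42, 40, 24, 21, 26]
t=2: [33, 30, 29, 31, 28, 35, 31, 35, 34, 29, 28, 30]
t=3: [32, 31, 31, 32, 31, 33, 32, 33, 33, 31, 31, 31]
t=4: [32, 32, 32, 32, 32, 33, 32, 33, 33, 32, 32, 32]
t=5: [33, 33, 33, 33, 33, 33, 33, 33, 33, 33, 33, 33]
t=6: [34, 34, 34, 34, 34, 34, 34, 34, 34, 34, 34, 34]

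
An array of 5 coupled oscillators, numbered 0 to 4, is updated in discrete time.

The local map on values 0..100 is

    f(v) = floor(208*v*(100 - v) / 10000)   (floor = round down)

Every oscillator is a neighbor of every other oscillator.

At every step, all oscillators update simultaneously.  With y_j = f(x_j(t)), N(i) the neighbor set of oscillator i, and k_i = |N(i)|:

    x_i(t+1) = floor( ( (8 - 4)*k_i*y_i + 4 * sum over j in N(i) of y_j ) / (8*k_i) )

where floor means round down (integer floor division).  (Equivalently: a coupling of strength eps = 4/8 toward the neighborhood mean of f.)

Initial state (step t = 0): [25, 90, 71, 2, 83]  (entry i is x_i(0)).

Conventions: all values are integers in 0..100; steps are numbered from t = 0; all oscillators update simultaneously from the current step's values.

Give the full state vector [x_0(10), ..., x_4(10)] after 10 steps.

Answer: [51, 51, 51, 51, 51]

Derivation:
t=0: [25, 90, 71, 2, 83]
t=1: [31, 23, 32, 18, 27]
t=2: [40, 37, 41, 35, 39]
t=3: [48, 48, 49, 48, 48]
t=4: [51, 51, 51, 51, 51]
t=5: [51, 51, 51, 51, 51]
t=6: [51, 51, 51, 51, 51]
t=7: [51, 51, 51, 51, 51]
t=8: [51, 51, 51, 51, 51]
t=9: [51, 51, 51, 51, 51]
t=10: [51, 51, 51, 51, 51]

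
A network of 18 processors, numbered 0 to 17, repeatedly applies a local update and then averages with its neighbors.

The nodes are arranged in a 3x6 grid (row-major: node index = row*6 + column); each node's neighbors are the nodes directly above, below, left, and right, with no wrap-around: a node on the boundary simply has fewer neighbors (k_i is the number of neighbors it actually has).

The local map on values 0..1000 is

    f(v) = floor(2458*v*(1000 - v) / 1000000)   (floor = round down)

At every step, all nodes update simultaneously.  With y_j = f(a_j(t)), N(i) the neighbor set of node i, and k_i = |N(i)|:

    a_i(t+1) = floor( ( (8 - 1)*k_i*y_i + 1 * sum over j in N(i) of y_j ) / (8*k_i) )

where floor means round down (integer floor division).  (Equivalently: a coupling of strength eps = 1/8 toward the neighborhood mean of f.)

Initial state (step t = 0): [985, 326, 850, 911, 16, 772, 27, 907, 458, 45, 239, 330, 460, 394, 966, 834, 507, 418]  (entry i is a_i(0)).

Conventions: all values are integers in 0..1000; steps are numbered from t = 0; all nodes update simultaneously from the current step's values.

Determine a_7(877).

Simulating step by step:
t=0: [985, 326, 850, 911, 16, 772, 27, 907, 458, 45, 239, 330, 460, 394, 966, 834, 507, 418]
t=1: [69, 495, 330, 193, 78, 414, 91, 237, 555, 141, 431, 536, 574, 550, 134, 330, 594, 594]
t=2: [188, 584, 541, 376, 219, 570, 227, 452, 580, 326, 579, 609, 576, 587, 322, 524, 590, 593]
t=3: [392, 588, 607, 569, 441, 589, 443, 601, 594, 547, 590, 586, 589, 593, 544, 605, 594, 592]
t=4: [586, 593, 587, 601, 604, 595, 603, 589, 592, 607, 594, 595, 595, 593, 606, 589, 591, 593]
t=5: [595, 593, 594, 589, 587, 591, 588, 594, 592, 586, 591, 592, 591, 592, 586, 594, 593, 593]
t=6: [592, 592, 592, 594, 594, 594, 594, 592, 593, 595, 594, 593, 594, 593, 595, 592, 593, 593]
t=7: [592, 593, 592, 592, 592, 592, 592, 592, 592, 592, 592, 592, 592, 592, 592, 592, 592, 593]
t=8: [593, 593, 593, 593, 593, 593, 593, 593, 593, 593, 593, 593, 593, 593, 593, 593, 593, 593]
t=9: [593, 593, 593, 593, 593, 593, 593, 593, 593, 593, 593, 593, 593, 593, 593, 593, 593, 593]

Answer: a_7(877) = 593
Key observation: The state at step 8, [593, 593, 593, 593, 593, 593, 593, 593, 593, 593, 593, 593, 593, 593, 593, 593, 593, 593], reappears at step 9: the system is in a cycle of period 1 from step 8 on.  Therefore the state at step 877 equals the state at step 8 + ((877 - 8) mod 1) = 8, which is [593, 593, 593, 593, 593, 593, 593, 593, 593, 593, 593, 593, 593, 593, 593, 593, 593, 593].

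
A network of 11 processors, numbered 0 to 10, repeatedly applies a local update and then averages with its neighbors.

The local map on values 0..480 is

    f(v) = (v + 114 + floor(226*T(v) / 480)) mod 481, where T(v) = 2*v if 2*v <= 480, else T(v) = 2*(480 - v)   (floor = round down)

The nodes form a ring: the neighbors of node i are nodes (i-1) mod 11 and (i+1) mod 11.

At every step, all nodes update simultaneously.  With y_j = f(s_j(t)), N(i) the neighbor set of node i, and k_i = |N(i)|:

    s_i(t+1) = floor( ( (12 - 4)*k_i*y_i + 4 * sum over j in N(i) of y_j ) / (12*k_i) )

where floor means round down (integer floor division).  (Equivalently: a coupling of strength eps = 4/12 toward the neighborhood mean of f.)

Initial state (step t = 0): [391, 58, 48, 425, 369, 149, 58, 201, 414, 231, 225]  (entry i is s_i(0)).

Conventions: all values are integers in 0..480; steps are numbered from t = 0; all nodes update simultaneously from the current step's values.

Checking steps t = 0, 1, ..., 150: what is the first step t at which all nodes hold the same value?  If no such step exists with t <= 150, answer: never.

Simulating step by step:
t=0: [391, 58, 48, 425, 369, 149, 58, 201, 414, 231, 225]  (not all equal)
t=1: [120, 203, 193, 124, 156, 324, 221, 71, 90, 83, 77]  (not all equal)
t=2: [279, 77, 68, 306, 353, 148, 100, 225, 279, 275, 279]  (not all equal)
t=3: [128, 233, 224, 126, 153, 336, 283, 114, 95, 101, 101]  (not all equal)
t=4: [307, 128, 118, 318, 351, 154, 140, 289, 306, 308, 318]  (not all equal)
t=5: [145, 315, 306, 143, 156, 357, 342, 148, 101, 102, 102]  (not all equal)
t=6: [332, 151, 150, 347, 360, 156, 153, 336, 325, 311, 325]  (not all equal)
t=7: [154, 356, 355, 155, 157, 363, 360, 155, 103, 103, 103]  (not all equal)
t=8: [345, 156, 156, 363, 365, 158, 157, 345, 329, 313, 329]  (not all equal)
t=9: [156, 364, 364, 157, 158, 367, 366, 157, 104, 103, 104]  (not all equal)
t=10: [347, 157, 158, 366, 367, 158, 158, 348, 331, 313, 331]  (not all equal)
t=11: [157, 366, 367, 158, 158, 367, 367, 157, 104, 103, 104]  (not all equal)
t=12: [348, 158, 158, 367, 367, 158, 158, 348, 331, 313, 331]  (not all equal)
t=13: [157, 367, 367, 158, 158, 367, 367, 157, 104, 103, 104]  (not all equal)
t=14: [348, 158, 158, 367, 367, 158, 158, 348, 331, 313, 331]  (not all equal)

Answer: never
Key observation: The state at step 12 reappears at step 14 — the system is in a cycle of period 2 from step 12 on.  No step 0..14 is synchronized, and the cycle repeats forever, so no step up to 150 (or ever) has all nodes equal.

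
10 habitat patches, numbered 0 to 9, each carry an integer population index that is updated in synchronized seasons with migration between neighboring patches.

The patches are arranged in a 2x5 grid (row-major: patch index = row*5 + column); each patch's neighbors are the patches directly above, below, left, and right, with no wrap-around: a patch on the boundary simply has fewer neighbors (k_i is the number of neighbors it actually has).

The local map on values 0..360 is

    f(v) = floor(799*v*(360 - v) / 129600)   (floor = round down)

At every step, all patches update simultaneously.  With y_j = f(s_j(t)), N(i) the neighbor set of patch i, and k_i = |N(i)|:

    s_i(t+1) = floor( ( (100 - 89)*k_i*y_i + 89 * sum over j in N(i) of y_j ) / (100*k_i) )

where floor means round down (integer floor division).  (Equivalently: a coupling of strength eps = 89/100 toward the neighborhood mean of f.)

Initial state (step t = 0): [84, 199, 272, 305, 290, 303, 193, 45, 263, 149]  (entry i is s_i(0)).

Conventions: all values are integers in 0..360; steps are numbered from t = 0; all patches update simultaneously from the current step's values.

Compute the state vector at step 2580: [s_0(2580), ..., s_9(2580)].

Answer: [197, 197, 197, 197, 197, 197, 197, 197, 197, 197]
Key observation: The state at step 4, [197, 197, 197, 197, 197, 197, 197, 197, 197, 197], reappears at step 5: the system is in a cycle of period 1 from step 4 on.  Therefore the state at step 2580 equals the state at step 4 + ((2580 - 4) mod 1) = 4, which is [197, 197, 197, 197, 197, 197, 197, 197, 197, 197].

Derivation:
t=0: [84, 199, 272, 305, 290, 303, 193, 45, 263, 149]
t=1: [150, 166, 130, 138, 145, 162, 137, 158, 130, 146]
t=2: [197, 189, 192, 186, 190, 191, 196, 186, 191, 188]
t=3: [198, 197, 198, 198, 199, 197, 198, 198, 199, 199]
t=4: [197, 197, 197, 197, 197, 197, 197, 197, 197, 197]
t=5: [197, 197, 197, 197, 197, 197, 197, 197, 197, 197]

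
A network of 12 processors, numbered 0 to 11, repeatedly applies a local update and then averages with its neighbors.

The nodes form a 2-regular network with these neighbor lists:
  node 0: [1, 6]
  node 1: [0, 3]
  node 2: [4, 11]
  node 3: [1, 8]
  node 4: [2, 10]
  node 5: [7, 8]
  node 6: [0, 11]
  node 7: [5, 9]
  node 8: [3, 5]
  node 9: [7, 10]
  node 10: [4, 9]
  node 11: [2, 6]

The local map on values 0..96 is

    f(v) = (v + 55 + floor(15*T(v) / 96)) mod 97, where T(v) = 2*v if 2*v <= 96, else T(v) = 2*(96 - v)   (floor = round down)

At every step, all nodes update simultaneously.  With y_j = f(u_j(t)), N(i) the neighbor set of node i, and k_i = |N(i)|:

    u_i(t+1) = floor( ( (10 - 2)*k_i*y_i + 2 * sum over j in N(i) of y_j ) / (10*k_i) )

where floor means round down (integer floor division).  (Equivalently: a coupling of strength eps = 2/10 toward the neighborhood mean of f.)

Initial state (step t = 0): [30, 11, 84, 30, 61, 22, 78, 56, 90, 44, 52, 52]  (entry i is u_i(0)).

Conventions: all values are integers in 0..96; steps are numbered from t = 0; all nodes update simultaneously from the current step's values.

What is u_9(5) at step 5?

Simulating step by step:
t=0: [30, 11, 84, 30, 61, 22, 78, 56, 90, 44, 52, 52]
t=1: [86, 74, 41, 87, 30, 73, 44, 30, 56, 16, 22, 27]
t=2: [42, 39, 27, 44, 84, 42, 25, 86, 29, 78, 83, 74]
t=3: [20, 10, 80, 22, 49, 24, 74, 43, 77, 42, 44, 48]
t=4: [75, 70, 38, 77, 22, 74, 40, 21, 48, 13, 15, 24]
t=5: [35, 36, 22, 37, 74, 40, 20, 76, 24, 73, 74, 70]

Answer: u_9(5) = 73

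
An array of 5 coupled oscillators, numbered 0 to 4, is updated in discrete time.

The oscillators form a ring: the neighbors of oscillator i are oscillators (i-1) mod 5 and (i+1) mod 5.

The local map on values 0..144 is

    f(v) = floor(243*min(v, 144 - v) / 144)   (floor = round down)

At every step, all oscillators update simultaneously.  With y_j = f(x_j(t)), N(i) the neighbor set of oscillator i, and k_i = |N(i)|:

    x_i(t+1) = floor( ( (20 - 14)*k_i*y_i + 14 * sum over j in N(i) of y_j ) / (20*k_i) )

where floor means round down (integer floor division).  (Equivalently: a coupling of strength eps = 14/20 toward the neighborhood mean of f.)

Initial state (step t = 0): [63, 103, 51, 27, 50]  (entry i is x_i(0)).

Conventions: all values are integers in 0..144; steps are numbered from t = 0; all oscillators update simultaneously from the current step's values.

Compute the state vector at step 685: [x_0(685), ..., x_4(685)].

Answer: [60, 60, 60, 60, 60]
Key observation: The state at step 19, [108, 108, 108, 108, 108], reappears at step 26: the system is in a cycle of period 7 from step 19 on.  Therefore the state at step 685 equals the state at step 19 + ((685 - 19) mod 7) = 20, which is [60, 60, 60, 60, 60].

Derivation:
t=0: [63, 103, 51, 27, 50]
t=1: [85, 87, 65, 73, 78]
t=2: [102, 101, 107, 112, 109]
t=3: [66, 67, 62, 58, 61]
t=4: [108, 109, 104, 101, 103]
t=5: [62, 62, 65, 69, 66]
t=6: [106, 105, 109, 111, 110]
t=7: [61, 62, 59, 57, 58]
t=8: [100, 101, 99, 97, 98]
t=9: [74, 73, 75, 76, 76]
t=10: [116, 117, 116, 114, 115]
t=11: [46, 46, 47, 48, 48]
t=12: [78, 77, 79, 80, 79]
t=13: [111, 110, 110, 108, 109]
t=14: [57, 56, 58, 58, 57]
t=15: [95, 95, 95, 96, 96]
t=16: [81, 82, 81, 81, 81]
t=17: [105, 105, 105, 106, 106]
t=18: [64, 65, 64, 64, 64]
t=19: [108, 108, 108, 108, 108]
t=20: [60, 60, 60, 60, 60]
t=21: [101, 101, 101, 101, 101]
t=22: [72, 72, 72, 72, 72]
t=23: [121, 121, 121, 121, 121]
t=24: [38, 38, 38, 38, 38]
t=25: [64, 64, 64, 64, 64]
t=26: [108, 108, 108, 108, 108]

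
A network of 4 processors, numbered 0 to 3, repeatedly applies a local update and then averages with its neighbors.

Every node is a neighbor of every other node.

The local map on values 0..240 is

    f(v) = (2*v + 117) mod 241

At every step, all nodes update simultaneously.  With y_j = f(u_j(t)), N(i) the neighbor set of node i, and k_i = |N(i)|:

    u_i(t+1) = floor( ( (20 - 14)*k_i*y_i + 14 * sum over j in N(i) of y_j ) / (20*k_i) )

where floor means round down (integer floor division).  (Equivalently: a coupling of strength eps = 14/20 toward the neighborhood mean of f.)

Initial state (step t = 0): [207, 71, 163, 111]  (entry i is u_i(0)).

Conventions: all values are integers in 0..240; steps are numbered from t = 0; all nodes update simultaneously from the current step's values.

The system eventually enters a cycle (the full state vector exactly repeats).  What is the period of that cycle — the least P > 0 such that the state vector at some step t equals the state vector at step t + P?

Answer: 24
Key observation: The state at step 4, [100, 100, 100, 100], reappears at step 28 — and no state repeats earlier — so the cycle the system enters has period 24.

Derivation:
t=0: [207, 71, 163, 111]
t=1: [88, 86, 99, 92]
t=2: [58, 57, 59, 58]
t=3: [233, 232, 233, 233]
t=4: [100, 100, 100, 100]
t=5: [76, 76, 76, 76]
t=6: [28, 28, 28, 28]
t=7: [173, 173, 173, 173]
t=8: [222, 222, 222, 222]
t=9: [79, 79, 79, 79]
t=10: [34, 34, 34, 34]
t=11: [185, 185, 185, 185]
t=12: [5, 5, 5, 5]
t=13: [127, 127, 127, 127]
t=14: [130, 130, 130, 130]
t=15: [136, 136, 136, 136]
t=16: [148, 148, 148, 148]
t=17: [172, 172, 172, 172]
t=18: [220, 220, 220, 220]
t=19: [75, 75, 75, 75]
t=20: [26, 26, 26, 26]
t=21: [169, 169, 169, 169]
t=22: [214, 214, 214, 214]
t=23: [63, 63, 63, 63]
t=24: [2, 2, 2, 2]
t=25: [121, 121, 121, 121]
t=26: [118, 118, 118, 118]
t=27: [112, 112, 112, 112]
t=28: [100, 100, 100, 100]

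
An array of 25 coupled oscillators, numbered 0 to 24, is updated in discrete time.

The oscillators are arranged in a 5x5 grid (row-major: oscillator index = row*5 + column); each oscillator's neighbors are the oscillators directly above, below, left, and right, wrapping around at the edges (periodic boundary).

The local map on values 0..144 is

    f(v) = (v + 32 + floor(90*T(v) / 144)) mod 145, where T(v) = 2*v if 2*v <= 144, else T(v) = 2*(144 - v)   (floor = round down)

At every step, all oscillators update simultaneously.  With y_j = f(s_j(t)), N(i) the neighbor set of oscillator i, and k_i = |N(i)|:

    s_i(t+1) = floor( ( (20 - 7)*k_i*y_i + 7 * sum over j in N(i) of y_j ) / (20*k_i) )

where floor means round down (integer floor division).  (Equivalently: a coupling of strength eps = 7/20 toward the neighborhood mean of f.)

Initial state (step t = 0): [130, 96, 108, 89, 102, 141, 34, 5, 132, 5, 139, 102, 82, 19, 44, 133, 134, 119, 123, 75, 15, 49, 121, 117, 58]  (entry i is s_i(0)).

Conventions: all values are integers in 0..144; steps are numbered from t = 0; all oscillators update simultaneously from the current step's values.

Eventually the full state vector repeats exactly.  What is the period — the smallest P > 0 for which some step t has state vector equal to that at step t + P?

Simulating step by step:
t=0: [130, 96, 108, 89, 102, 141, 34, 5, 132, 5, 139, 102, 82, 19, 44, 133, 134, 119, 123, 75, 15, 49, 121, 117, 58]
t=1: [37, 56, 40, 41, 38, 39, 84, 47, 39, 48, 41, 45, 46, 69, 102, 37, 43, 37, 40, 50, 62, 107, 45, 35, 27]
t=2: [98, 36, 114, 121, 117, 114, 65, 125, 116, 125, 116, 124, 125, 63, 66, 111, 118, 120, 115, 125, 48, 52, 120, 112, 94]
t=3: [56, 83, 44, 36, 37, 37, 40, 35, 36, 35, 37, 35, 34, 30, 34, 47, 34, 36, 36, 36, 102, 31, 34, 38, 49]
t=4: [36, 62, 118, 115, 107, 106, 112, 112, 111, 110, 115, 111, 108, 103, 108, 122, 110, 111, 112, 117, 61, 92, 110, 117, 126]
t=5: [84, 37, 36, 38, 45, 46, 37, 38, 39, 39, 38, 39, 39, 40, 39, 35, 39, 39, 38, 37, 35, 39, 39, 37, 34]
t=6: [73, 109, 114, 118, 120, 122, 117, 116, 118, 121, 118, 118, 119, 120, 118, 111, 118, 118, 117, 114, 105, 117, 118, 115, 111]
t=7: [44, 39, 37, 37, 38, 37, 37, 37, 37, 36, 37, 37, 37, 37, 37, 38, 37, 37, 37, 38, 40, 37, 37, 37, 38]
t=8: [126, 119, 115, 115, 117, 116, 115, 115, 114, 113, 115, 115, 115, 115, 115, 117, 115, 115, 115, 116, 121, 115, 115, 115, 117]
t=9: [35, 37, 37, 37, 37, 37, 37, 38, 38, 37, 37, 38, 38, 38, 38, 37, 37, 38, 38, 37, 36, 37, 38, 37, 37]
t=10: [111, 114, 115, 115, 114, 114, 115, 116, 116, 115, 115, 116, 117, 117, 116, 114, 115, 116, 116, 115, 113, 115, 116, 115, 114]
t=11: [38, 38, 38, 38, 38, 38, 38, 37, 37, 38, 38, 37, 37, 37, 37, 38, 38, 37, 37, 38, 38, 38, 38, 38, 38]
t=12: [117, 117, 116, 116, 117, 117, 116, 115, 115, 116, 116, 115, 115, 115, 115, 117, 116, 115, 115, 116, 117, 117, 116, 116, 117]
t=13: [37, 37, 37, 37, 37, 37, 37, 38, 38, 37, 37, 38, 38, 38, 38, 37, 37, 38, 38, 37, 37, 37, 37, 37, 37]
t=14: [115, 115, 115, 115, 115, 115, 115, 116, 116, 115, 115, 116, 117, 117, 116, 115, 115, 116, 116, 115, 115, 115, 115, 115, 115]
t=15: [38, 38, 38, 38, 38, 38, 38, 37, 37, 38, 38, 37, 37, 37, 37, 38, 38, 37, 37, 38, 38, 38, 38, 38, 38]

Answer: 4
Key observation: The state at step 11, [38, 38, 38, 38, 38, 38, 38, 37, 37, 38, 38, 37, 37, 37, 37, 38, 38, 37, 37, 38, 38, 38, 38, 38, 38], reappears at step 15 — and no state repeats earlier — so the cycle the system enters has period 4.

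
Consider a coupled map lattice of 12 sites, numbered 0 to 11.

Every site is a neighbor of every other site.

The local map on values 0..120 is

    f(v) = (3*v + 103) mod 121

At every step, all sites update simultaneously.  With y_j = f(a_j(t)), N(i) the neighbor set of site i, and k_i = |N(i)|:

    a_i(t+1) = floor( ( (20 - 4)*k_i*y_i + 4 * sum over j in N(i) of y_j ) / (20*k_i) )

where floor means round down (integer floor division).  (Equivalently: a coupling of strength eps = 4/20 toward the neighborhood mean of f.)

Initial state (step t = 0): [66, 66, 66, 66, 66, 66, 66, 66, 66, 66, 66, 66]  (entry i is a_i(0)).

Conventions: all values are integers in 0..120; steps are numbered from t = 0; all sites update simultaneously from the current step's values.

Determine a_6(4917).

Answer: a_6(4917) = 38
Key observation: The state at step 0, [66, 66, 66, 66, 66, 66, 66, 66, 66, 66, 66, 66], reappears at step 5: the system is in a cycle of period 5 from step 0 on.  Therefore the state at step 4917 equals the state at step 0 + ((4917 - 0) mod 5) = 2, which is [38, 38, 38, 38, 38, 38, 38, 38, 38, 38, 38, 38].

Derivation:
t=0: [66, 66, 66, 66, 66, 66, 66, 66, 66, 66, 66, 66]
t=1: [59, 59, 59, 59, 59, 59, 59, 59, 59, 59, 59, 59]
t=2: [38, 38, 38, 38, 38, 38, 38, 38, 38, 38, 38, 38]
t=3: [96, 96, 96, 96, 96, 96, 96, 96, 96, 96, 96, 96]
t=4: [28, 28, 28, 28, 28, 28, 28, 28, 28, 28, 28, 28]
t=5: [66, 66, 66, 66, 66, 66, 66, 66, 66, 66, 66, 66]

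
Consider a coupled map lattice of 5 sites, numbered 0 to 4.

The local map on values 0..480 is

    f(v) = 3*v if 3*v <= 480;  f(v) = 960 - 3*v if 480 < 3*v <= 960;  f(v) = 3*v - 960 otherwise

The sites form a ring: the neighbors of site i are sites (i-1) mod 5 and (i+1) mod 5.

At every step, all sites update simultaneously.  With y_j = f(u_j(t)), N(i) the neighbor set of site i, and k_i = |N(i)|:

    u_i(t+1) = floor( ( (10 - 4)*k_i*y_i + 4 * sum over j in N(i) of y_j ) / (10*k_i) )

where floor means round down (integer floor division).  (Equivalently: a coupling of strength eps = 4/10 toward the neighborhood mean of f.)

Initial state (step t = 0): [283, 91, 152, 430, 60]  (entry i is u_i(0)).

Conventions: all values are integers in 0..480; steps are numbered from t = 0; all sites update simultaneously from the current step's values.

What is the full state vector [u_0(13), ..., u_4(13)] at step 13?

Answer: [99, 262, 323, 217, 126]

Derivation:
t=0: [283, 91, 152, 430, 60]
t=1: [157, 277, 394, 325, 196]
t=2: [382, 216, 162, 127, 320]
t=3: [174, 319, 423, 323, 113]
t=4: [331, 151, 187, 135, 292]
t=5: [127, 358, 411, 339, 138]
t=6: [334, 199, 198, 171, 336]
t=7: [107, 299, 381, 351, 126]
t=8: [280, 138, 141, 168, 309]
t=9: [161, 357, 427, 364, 135]
t=10: [389, 226, 241, 224, 364]
t=11: [207, 258, 256, 246, 178]
t=12: [325, 217, 196, 256, 367]
t=13: [99, 262, 323, 217, 126]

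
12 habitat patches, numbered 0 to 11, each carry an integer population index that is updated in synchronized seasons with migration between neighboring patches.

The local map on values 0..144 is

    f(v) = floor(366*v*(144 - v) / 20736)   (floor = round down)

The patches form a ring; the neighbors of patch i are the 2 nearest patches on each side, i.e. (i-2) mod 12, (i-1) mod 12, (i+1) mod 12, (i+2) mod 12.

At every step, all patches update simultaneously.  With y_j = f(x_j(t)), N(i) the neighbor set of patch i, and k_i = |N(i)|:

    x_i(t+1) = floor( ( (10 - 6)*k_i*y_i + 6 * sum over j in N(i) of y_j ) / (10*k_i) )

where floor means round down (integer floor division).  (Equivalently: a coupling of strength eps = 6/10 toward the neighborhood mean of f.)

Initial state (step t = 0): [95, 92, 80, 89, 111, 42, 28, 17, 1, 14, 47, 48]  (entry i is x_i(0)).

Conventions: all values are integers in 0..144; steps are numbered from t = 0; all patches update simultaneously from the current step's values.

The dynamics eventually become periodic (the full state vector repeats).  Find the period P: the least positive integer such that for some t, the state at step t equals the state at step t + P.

Simulating step by step:
t=0: [95, 92, 80, 89, 111, 42, 28, 17, 1, 14, 47, 48]
t=1: [83, 84, 83, 81, 71, 66, 49, 40, 31, 42, 61, 74]
t=2: [89, 89, 89, 89, 89, 86, 80, 75, 72, 77, 83, 87]
t=3: [86, 86, 86, 86, 86, 88, 89, 90, 90, 90, 88, 87]
t=4: [87, 87, 88, 87, 87, 86, 86, 85, 85, 85, 86, 86]
t=5: [87, 87, 86, 87, 87, 87, 87, 88, 88, 88, 87, 87]
t=6: [87, 87, 87, 87, 87, 86, 86, 86, 86, 86, 86, 86]
t=7: [87, 87, 87, 87, 87, 87, 87, 88, 88, 88, 87, 87]
t=8: [87, 87, 87, 87, 87, 86, 86, 86, 86, 86, 86, 86]

Answer: 2
Key observation: The state at step 6, [87, 87, 87, 87, 87, 86, 86, 86, 86, 86, 86, 86], reappears at step 8 — and no state repeats earlier — so the cycle the system enters has period 2.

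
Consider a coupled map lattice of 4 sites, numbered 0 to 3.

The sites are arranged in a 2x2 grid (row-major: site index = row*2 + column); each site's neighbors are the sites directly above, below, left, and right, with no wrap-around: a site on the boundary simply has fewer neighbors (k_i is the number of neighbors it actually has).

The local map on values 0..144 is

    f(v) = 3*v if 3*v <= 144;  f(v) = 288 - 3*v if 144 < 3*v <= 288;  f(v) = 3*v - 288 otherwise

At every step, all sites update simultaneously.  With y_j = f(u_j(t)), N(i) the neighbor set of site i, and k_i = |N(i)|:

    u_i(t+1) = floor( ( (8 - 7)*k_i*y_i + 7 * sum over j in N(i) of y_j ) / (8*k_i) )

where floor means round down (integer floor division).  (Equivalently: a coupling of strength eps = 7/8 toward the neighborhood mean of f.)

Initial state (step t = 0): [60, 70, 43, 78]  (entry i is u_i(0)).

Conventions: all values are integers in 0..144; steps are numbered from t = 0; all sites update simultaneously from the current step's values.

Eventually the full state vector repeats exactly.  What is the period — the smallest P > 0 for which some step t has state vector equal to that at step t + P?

Simulating step by step:
t=0: [60, 70, 43, 78]
t=1: [104, 80, 87, 97]
t=2: [35, 17, 15, 33]
t=3: [55, 95, 94, 54]
t=4: [19, 109, 109, 19]
t=5: [41, 54, 54, 41]
t=6: [125, 123, 123, 125]
t=7: [81, 86, 86, 81]
t=8: [31, 43, 43, 31]
t=9: [124, 97, 97, 124]
t=10: [13, 73, 73, 13]
t=11: [65, 42, 42, 65]
t=12: [121, 97, 97, 121]
t=13: [12, 66, 66, 12]
t=14: [83, 42, 42, 83]
t=15: [115, 49, 49, 115]
t=16: [130, 67, 67, 130]
t=17: [88, 100, 100, 88]
t=18: [13, 22, 22, 13]
t=19: [62, 42, 42, 62]
t=20: [123, 105, 105, 123]
t=21: [33, 74, 74, 33]
t=22: [70, 94, 94, 70]
t=23: [15, 69, 69, 15]
t=24: [76, 49, 49, 76]
t=25: [130, 70, 70, 130]
t=26: [81, 99, 99, 81]
t=27: [13, 40, 40, 13]
t=28: [109, 49, 49, 109]
t=29: [128, 51, 51, 128]
t=30: [130, 100, 100, 130]
t=31: [23, 90, 90, 23]
t=32: [24, 62, 62, 24]
t=33: [98, 75, 75, 98]
t=34: [55, 13, 13, 55]
t=35: [49, 112, 112, 49]
t=36: [59, 129, 129, 59]
t=37: [100, 109, 109, 100]
t=38: [35, 15, 15, 35]
t=39: [52, 97, 97, 52]
t=40: [19, 115, 115, 19]
t=41: [57, 57, 57, 57]
t=42: [117, 117, 117, 117]
t=43: [63, 63, 63, 63]
t=44: [99, 99, 99, 99]
t=45: [9, 9, 9, 9]
t=46: [27, 27, 27, 27]
t=47: [81, 81, 81, 81]
t=48: [45, 45, 45, 45]
t=49: [135, 135, 135, 135]
t=50: [117, 117, 117, 117]

Answer: 8
Key observation: The state at step 42, [117, 117, 117, 117], reappears at step 50 — and no state repeats earlier — so the cycle the system enters has period 8.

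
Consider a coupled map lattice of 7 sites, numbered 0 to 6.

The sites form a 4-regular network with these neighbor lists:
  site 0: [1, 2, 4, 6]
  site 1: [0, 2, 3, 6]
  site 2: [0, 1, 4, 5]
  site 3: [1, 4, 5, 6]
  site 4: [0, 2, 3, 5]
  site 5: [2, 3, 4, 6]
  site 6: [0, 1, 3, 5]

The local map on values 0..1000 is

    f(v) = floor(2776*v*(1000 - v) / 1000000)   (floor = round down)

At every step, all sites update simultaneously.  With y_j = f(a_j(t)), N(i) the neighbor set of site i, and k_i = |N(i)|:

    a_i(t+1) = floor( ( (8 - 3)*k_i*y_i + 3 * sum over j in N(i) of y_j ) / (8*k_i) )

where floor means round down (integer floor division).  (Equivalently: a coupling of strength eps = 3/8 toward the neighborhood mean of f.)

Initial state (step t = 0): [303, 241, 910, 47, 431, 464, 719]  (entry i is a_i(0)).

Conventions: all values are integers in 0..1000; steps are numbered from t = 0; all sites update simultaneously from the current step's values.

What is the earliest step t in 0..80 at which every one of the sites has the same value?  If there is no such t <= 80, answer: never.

Answer: 9
Key observation: Synchronization is absorbing here: once all sites are equal they stay equal, and step 9 is the first all-equal step.

Derivation:
t=0: [303, 241, 910, 47, 431, 464, 719]  (not all equal)
t=1: [551, 457, 372, 305, 577, 580, 528]  (not all equal)
t=2: [682, 674, 660, 623, 666, 666, 679]  (not all equal)
t=3: [606, 613, 617, 637, 619, 619, 610]  (not all equal)
t=4: [660, 656, 655, 646, 653, 653, 657]  (not all equal)
t=5: [623, 626, 626, 631, 628, 628, 626]  (not all equal)
t=6: [650, 649, 649, 646, 648, 648, 648]  (not all equal)
t=7: [631, 632, 632, 633, 632, 633, 632]  (not all equal)
t=8: [645, 645, 645, 644, 644, 644, 644]  (not all equal)
t=9: [635, 635, 635, 635, 635, 635, 635]  (all equal)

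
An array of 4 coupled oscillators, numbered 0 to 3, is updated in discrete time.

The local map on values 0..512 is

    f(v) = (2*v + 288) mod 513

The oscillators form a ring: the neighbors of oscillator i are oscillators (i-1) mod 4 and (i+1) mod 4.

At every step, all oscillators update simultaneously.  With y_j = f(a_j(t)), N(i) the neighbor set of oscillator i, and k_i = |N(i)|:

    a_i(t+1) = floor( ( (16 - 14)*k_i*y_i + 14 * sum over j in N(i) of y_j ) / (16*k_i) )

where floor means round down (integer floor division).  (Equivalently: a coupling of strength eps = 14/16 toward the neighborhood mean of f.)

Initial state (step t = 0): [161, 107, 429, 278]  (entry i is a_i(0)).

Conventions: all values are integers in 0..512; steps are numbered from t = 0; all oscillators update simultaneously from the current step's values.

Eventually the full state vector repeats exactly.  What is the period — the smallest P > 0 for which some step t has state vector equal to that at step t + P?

Answer: 18
Key observation: The state at step 101, [187, 187, 187, 187], reappears at step 119 — and no state repeats earlier — so the cycle the system enters has period 18.

Derivation:
t=0: [161, 107, 429, 278]
t=1: [376, 157, 379, 136]
t=2: [61, 26, 62, 20]
t=3: [343, 402, 343, 400]
t=4: [113, 411, 113, 411]
t=5: [73, 11, 73, 11]
t=6: [325, 418, 325, 418]
t=7: [138, 384, 138, 384]
t=8: [32, 48, 32, 48]
t=9: [380, 356, 380, 356]
t=10: [428, 80, 428, 80]
t=11: [406, 159, 406, 159]
t=12: [90, 76, 90, 76]
t=13: [443, 464, 443, 464]
t=14: [184, 153, 184, 153]
t=15: [88, 135, 88, 135]
t=16: [97, 411, 97, 411]
t=17: [133, 432, 133, 432]
t=18: [115, 51, 115, 51]
t=19: [341, 53, 341, 53]
t=20: [401, 449, 401, 449]
t=21: [148, 76, 148, 76]
t=22: [393, 117, 393, 117]
t=23: [13, 43, 13, 43]
t=24: [366, 321, 366, 321]
t=25: [428, 495, 428, 495]
t=26: [235, 134, 235, 134]
t=27: [68, 219, 68, 219]
t=28: [239, 397, 239, 397]
t=29: [80, 228, 80, 228]
t=30: [258, 420, 258, 420]
t=31: [125, 267, 125, 267]
t=32: [273, 60, 273, 60]
t=33: [397, 331, 397, 331]
t=34: [389, 103, 389, 103]
t=35: [437, 96, 437, 96]
t=36: [437, 179, 437, 179]
t=37: [133, 135, 133, 135]
t=38: [44, 41, 44, 41]
t=39: [370, 375, 370, 375]
t=40: [10, 3, 10, 3]
t=41: [295, 306, 295, 306]
t=42: [384, 367, 384, 367]
t=43: [449, 89, 449, 89]
t=44: [427, 198, 427, 198]
t=45: [164, 122, 164, 122]
t=46: [29, 92, 29, 92]
t=47: [456, 361, 456, 361]
t=48: [456, 214, 456, 214]
t=49: [199, 177, 199, 177]
t=50: [134, 167, 134, 167]
t=51: [100, 51, 100, 51]
t=52: [402, 475, 402, 475]
t=53: [193, 84, 193, 84]
t=54: [419, 197, 419, 197]
t=55: [160, 108, 160, 108]
t=56: [452, 146, 452, 146]
t=57: [79, 153, 79, 153]
t=58: [126, 400, 126, 400]
t=59: [57, 31, 57, 31]
t=60: [356, 395, 356, 395]
t=61: [106, 432, 106, 432]
t=62: [172, 453, 172, 453]
t=63: [161, 125, 161, 125]
t=64: [34, 88, 34, 88]
t=65: [450, 369, 450, 369]
t=66: [20, 141, 20, 141]
t=67: [90, 294, 90, 294]
t=68: [376, 454, 376, 454]
t=69: [150, 33, 150, 33]
t=70: [319, 109, 319, 109]
t=71: [494, 424, 494, 424]
t=72: [127, 232, 127, 232]
t=73: [212, 55, 212, 55]
t=74: [373, 223, 373, 223]
t=75: [194, 34, 194, 34]
t=76: [331, 187, 331, 187]
t=77: [185, 401, 185, 401]
t=78: [74, 134, 74, 134]
t=79: [92, 386, 92, 386]
t=80: [88, 417, 88, 417]
t=81: [142, 418, 142, 418]
t=82: [93, 63, 93, 63]
t=83: [421, 466, 421, 466]
t=84: [182, 115, 182, 115]
t=85: [21, 122, 21, 122]
t=86: [57, 291, 57, 291]
t=87: [362, 396, 362, 396]
t=88: [109, 443, 109, 443]
t=89: [192, 461, 192, 461]
t=90: [180, 162, 180, 162]
t=91: [103, 130, 103, 130]
t=92: [92, 436, 92, 436]
t=93: [176, 429, 176, 429]
t=94: [120, 126, 120, 126]
t=95: [25, 16, 25, 16]
t=96: [322, 335, 322, 335]
t=97: [441, 422, 441, 422]
t=98: [110, 139, 110, 139]
t=99: [109, 451, 109, 451]
t=100: [206, 463, 206, 463]
t=101: [187, 187, 187, 187]
t=102: [149, 149, 149, 149]
t=103: [73, 73, 73, 73]
t=104: [434, 434, 434, 434]
t=105: [130, 130, 130, 130]
t=106: [35, 35, 35, 35]
t=107: [358, 358, 358, 358]
t=108: [491, 491, 491, 491]
t=109: [244, 244, 244, 244]
t=110: [263, 263, 263, 263]
t=111: [301, 301, 301, 301]
t=112: [377, 377, 377, 377]
t=113: [16, 16, 16, 16]
t=114: [320, 320, 320, 320]
t=115: [415, 415, 415, 415]
t=116: [92, 92, 92, 92]
t=117: [472, 472, 472, 472]
t=118: [206, 206, 206, 206]
t=119: [187, 187, 187, 187]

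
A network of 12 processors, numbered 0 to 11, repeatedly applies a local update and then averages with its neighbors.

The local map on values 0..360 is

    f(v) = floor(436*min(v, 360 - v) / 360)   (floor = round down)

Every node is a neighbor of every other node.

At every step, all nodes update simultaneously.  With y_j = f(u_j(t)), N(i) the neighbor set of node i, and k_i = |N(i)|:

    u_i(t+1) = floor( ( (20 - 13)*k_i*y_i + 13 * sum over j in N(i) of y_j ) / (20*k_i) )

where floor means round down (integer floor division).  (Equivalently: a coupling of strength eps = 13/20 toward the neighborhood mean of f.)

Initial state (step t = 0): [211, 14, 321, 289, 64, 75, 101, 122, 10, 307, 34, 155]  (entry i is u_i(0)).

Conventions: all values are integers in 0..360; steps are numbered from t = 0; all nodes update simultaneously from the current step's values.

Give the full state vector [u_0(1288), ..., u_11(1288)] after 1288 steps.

Answer: [216, 216, 216, 216, 216, 216, 216, 216, 216, 216, 216, 216]
Key observation: The state at step 6, [210, 210, 210, 210, 210, 210, 210, 210, 210, 210, 210, 210], reappears at step 10: the system is in a cycle of period 4 from step 6 on.  Therefore the state at step 1288 equals the state at step 6 + ((1288 - 6) mod 4) = 8, which is [216, 216, 216, 216, 216, 216, 216, 216, 216, 216, 216, 216].

Derivation:
t=0: [211, 14, 321, 289, 64, 75, 101, 122, 10, 307, 34, 155]
t=1: [115, 67, 76, 87, 85, 89, 98, 105, 66, 81, 75, 117]
t=2: [116, 99, 102, 106, 105, 106, 109, 112, 98, 104, 101, 116]
t=3: [131, 125, 126, 128, 127, 128, 129, 130, 125, 127, 126, 131]
t=4: [155, 153, 153, 154, 153, 154, 154, 155, 153, 153, 153, 155]
t=5: [186, 185, 185, 185, 185, 185, 185, 186, 185, 185, 185, 186]
t=6: [210, 210, 210, 210, 210, 210, 210, 210, 210, 210, 210, 210]
t=7: [181, 181, 181, 181, 181, 181, 181, 181, 181, 181, 181, 181]
t=8: [216, 216, 216, 216, 216, 216, 216, 216, 216, 216, 216, 216]
t=9: [174, 174, 174, 174, 174, 174, 174, 174, 174, 174, 174, 174]
t=10: [210, 210, 210, 210, 210, 210, 210, 210, 210, 210, 210, 210]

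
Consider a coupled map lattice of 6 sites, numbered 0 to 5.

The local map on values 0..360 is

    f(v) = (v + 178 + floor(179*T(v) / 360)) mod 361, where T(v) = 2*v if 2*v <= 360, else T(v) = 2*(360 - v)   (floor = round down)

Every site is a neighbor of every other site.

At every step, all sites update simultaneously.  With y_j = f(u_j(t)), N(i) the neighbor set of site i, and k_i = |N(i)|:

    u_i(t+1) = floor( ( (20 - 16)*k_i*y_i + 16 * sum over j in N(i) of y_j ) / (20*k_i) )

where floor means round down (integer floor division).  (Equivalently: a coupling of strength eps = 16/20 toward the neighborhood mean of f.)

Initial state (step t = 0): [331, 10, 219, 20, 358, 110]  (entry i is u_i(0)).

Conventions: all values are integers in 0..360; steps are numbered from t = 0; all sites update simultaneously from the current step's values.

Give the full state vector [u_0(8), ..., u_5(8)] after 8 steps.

Simulating step by step:
t=0: [331, 10, 219, 20, 358, 110]
t=1: [163, 164, 163, 165, 163, 157]
t=2: [141, 141, 141, 141, 141, 140]
t=3: [97, 97, 97, 97, 97, 97]
t=4: [10, 10, 10, 10, 10, 10]
t=5: [197, 197, 197, 197, 197, 197]
t=6: [176, 176, 176, 176, 176, 176]
t=7: [168, 168, 168, 168, 168, 168]
t=8: [152, 152, 152, 152, 152, 152]

Answer: [152, 152, 152, 152, 152, 152]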